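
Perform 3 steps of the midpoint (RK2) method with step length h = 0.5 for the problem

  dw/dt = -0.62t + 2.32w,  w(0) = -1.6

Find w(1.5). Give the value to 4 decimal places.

-38.4746

Midpoint: k1 = f(t_n, w_n); k2 = f(t_n + h/2, w_n + (h/2)·k1); w_{n+1} = w_n + h·k2.
t=0.000000, w=-1.600000:
  k1 = f(0.000000, -1.600000) = -3.712000
  k2 = f(0.250000, -2.528000) = -6.019960
  w ← -1.600000 + 0.5·(-6.019960) = -4.609980
t=0.500000, w=-4.609980:
  k1 = f(0.500000, -4.609980) = -11.005154
  k2 = f(0.750000, -7.361268) = -17.543143
  w ← -4.609980 + 0.5·(-17.543143) = -13.381551
t=1.000000, w=-13.381551:
  k1 = f(1.000000, -13.381551) = -31.665199
  k2 = f(1.250000, -21.297851) = -50.186015
  w ← -13.381551 + 0.5·(-50.186015) = -38.474559
w(1.5) ≈ -38.4746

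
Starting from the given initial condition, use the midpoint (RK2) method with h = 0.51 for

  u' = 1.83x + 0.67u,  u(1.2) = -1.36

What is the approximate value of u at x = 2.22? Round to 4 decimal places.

1.6098

Midpoint: k1 = f(x_n, u_n); k2 = f(x_n + h/2, u_n + (h/2)·k1); u_{n+1} = u_n + h·k2.
x=1.200000, u=-1.360000:
  k1 = f(1.200000, -1.360000) = 1.284800
  k2 = f(1.455000, -1.032376) = 1.970958
  u ← -1.360000 + 0.51·1.970958 = -0.354811
x=1.710000, u=-0.354811:
  k1 = f(1.710000, -0.354811) = 2.891576
  k2 = f(1.965000, 0.382541) = 3.852252
  u ← -0.354811 + 0.51·3.852252 = 1.609837
u(2.22) ≈ 1.6098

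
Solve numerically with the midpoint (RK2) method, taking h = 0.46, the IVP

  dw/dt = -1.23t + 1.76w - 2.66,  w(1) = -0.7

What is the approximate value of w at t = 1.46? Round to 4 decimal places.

-4.1400

Midpoint: k1 = f(t_n, w_n); k2 = f(t_n + h/2, w_n + (h/2)·k1); w_{n+1} = w_n + h·k2.
t=1.000000, w=-0.700000:
  k1 = f(1.000000, -0.700000) = -5.122000
  k2 = f(1.230000, -1.878060) = -7.478286
  w ← -0.700000 + 0.46·(-7.478286) = -4.140011
w(1.46) ≈ -4.1400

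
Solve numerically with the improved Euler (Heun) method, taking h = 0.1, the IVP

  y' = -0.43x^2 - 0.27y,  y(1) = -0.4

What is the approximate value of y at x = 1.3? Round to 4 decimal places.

Heun: k1 = f(x_n, y_n); k2 = f(x_n + h, y_n + h·k1); y_{n+1} = y_n + (h/2)·(k1 + k2).
x=1.000000, y=-0.400000:
  k1 = f(1.000000, -0.400000) = -0.322000
  k2 = f(1.100000, -0.432200) = -0.403606
  y ← -0.400000 + (0.1/2)·(-0.322000 + (-0.403606)) = -0.436280
x=1.100000, y=-0.436280:
  k1 = f(1.100000, -0.436280) = -0.402504
  k2 = f(1.200000, -0.476531) = -0.490537
  y ← -0.436280 + (0.1/2)·(-0.402504 + (-0.490537)) = -0.480932
x=1.200000, y=-0.480932:
  k1 = f(1.200000, -0.480932) = -0.489348
  k2 = f(1.300000, -0.529867) = -0.583636
  y ← -0.480932 + (0.1/2)·(-0.489348 + (-0.583636)) = -0.534582
y(1.3) ≈ -0.5346

-0.5346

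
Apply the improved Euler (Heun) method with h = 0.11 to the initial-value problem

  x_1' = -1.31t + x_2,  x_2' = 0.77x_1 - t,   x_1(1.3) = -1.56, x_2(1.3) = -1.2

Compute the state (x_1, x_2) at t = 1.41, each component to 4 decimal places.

Heun on (x_1,x_2): k1 = f(t_n, state_n); k2 = f(t_n + h, state_n + h·k1); state_{n+1} = state_n + (h/2)·(k1 + k2).
1.300000: (-1.560000, -1.200000)
  k1 = (-2.903000, -2.501200)
  predictor → (-1.879330, -1.475132)
  k2 = (-3.322232, -2.857084)
  → (-1.902388, -1.494706)
(x_1(1.41), x_2(1.41)) ≈ (-1.9024, -1.4947)

-1.9024, -1.4947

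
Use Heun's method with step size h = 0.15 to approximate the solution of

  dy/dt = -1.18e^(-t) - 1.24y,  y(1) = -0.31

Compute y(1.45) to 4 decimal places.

-0.2952

Heun: k1 = f(t_n, y_n); k2 = f(t_n + h, y_n + h·k1); y_{n+1} = y_n + (h/2)·(k1 + k2).
t=1.000000, y=-0.310000:
  k1 = f(1.000000, -0.310000) = -0.049698
  k2 = f(1.150000, -0.317455) = 0.020012
  y ← -0.310000 + (0.15/2)·(-0.049698 + 0.020012) = -0.312226
t=1.150000, y=-0.312226:
  k1 = f(1.150000, -0.312226) = 0.013529
  k2 = f(1.300000, -0.310197) = 0.063057
  y ← -0.312226 + (0.15/2)·(0.013529 + 0.063057) = -0.306482
t=1.300000, y=-0.306482:
  k1 = f(1.300000, -0.306482) = 0.058451
  k2 = f(1.450000, -0.297715) = 0.092373
  y ← -0.306482 + (0.15/2)·(0.058451 + 0.092373) = -0.295171
y(1.45) ≈ -0.2952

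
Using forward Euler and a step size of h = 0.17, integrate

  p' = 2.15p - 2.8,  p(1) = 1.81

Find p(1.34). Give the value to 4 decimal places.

2.2489

Euler: p_{n+1} = p_n + h·f(t_n, p_n).
t=1.000000, p=1.810000: f=1.091500 → p ← 1.810000 + 0.17·1.091500 = 1.995555
t=1.170000, p=1.995555: f=1.490443 → p ← 1.995555 + 0.17·1.490443 = 2.248930
p(1.34) ≈ 2.2489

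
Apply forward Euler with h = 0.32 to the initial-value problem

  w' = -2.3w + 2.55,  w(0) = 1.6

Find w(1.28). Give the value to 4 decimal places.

1.1111

Euler: w_{n+1} = w_n + h·f(x_n, w_n).
x=0.000000, w=1.600000: f=-1.130000 → w ← 1.600000 + 0.32·(-1.130000) = 1.238400
x=0.320000, w=1.238400: f=-0.298320 → w ← 1.238400 + 0.32·(-0.298320) = 1.142938
x=0.640000, w=1.142938: f=-0.078756 → w ← 1.142938 + 0.32·(-0.078756) = 1.117736
x=0.960000, w=1.117736: f=-0.020792 → w ← 1.117736 + 0.32·(-0.020792) = 1.111082
w(1.28) ≈ 1.1111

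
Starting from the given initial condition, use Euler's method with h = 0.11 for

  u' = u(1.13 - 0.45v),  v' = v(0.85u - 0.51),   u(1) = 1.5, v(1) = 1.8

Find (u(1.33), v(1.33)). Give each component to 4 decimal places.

1.6263, 2.3232

Euler on (u,v): u_{n+1} = u_n + h·u', v_{n+1} = v_n + h·v'.
1.000000: (1.500000, 1.800000); f=(0.480000, 1.377000) → (1.552800, 1.951470)
1.110000: (1.552800, 1.951470); f=(0.391055, 1.580457) → (1.595816, 2.125320)
1.220000: (1.595816, 2.125320); f=(0.277043, 1.798964) → (1.626291, 2.323206)
(u(1.33), v(1.33)) ≈ (1.6263, 2.3232)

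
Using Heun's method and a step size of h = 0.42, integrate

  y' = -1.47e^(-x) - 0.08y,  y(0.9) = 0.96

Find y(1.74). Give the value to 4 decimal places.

0.5667

Heun: k1 = f(x_n, y_n); k2 = f(x_n + h, y_n + h·k1); y_{n+1} = y_n + (h/2)·(k1 + k2).
x=0.900000, y=0.960000:
  k1 = f(0.900000, 0.960000) = -0.674457
  k2 = f(1.320000, 0.676728) = -0.446827
  y ← 0.960000 + (0.42/2)·(-0.674457 + (-0.446827)) = 0.724530
x=1.320000, y=0.724530:
  k1 = f(1.320000, 0.724530) = -0.450651
  k2 = f(1.740000, 0.535257) = -0.300836
  y ← 0.724530 + (0.42/2)·(-0.450651 + (-0.300836)) = 0.566718
y(1.74) ≈ 0.5667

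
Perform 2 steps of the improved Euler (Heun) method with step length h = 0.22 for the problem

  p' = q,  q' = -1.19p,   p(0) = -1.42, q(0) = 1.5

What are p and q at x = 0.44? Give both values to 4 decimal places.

Heun on (p,q): k1 = f(x_n, state_n); k2 = f(x_n + h, state_n + h·k1); state_{n+1} = state_n + (h/2)·(k1 + k2).
0.000000: (-1.420000, 1.500000)
  k1 = (1.500000, 1.689800)
  predictor → (-1.090000, 1.871756)
  k2 = (1.871756, 1.297100)
  → (-1.049107, 1.828559)
0.220000: (-1.049107, 1.828559)
  k1 = (1.828559, 1.248437)
  predictor → (-0.646824, 2.103215)
  k2 = (2.103215, 0.769720)
  → (-0.616612, 2.050556)
(p(0.44), q(0.44)) ≈ (-0.6166, 2.0506)

-0.6166, 2.0506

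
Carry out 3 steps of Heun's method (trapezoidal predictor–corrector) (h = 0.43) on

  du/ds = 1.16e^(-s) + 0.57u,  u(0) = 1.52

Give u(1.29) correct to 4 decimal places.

Heun: k1 = f(s_n, u_n); k2 = f(s_n + h, u_n + h·k1); u_{n+1} = u_n + (h/2)·(k1 + k2).
s=0.000000, u=1.520000:
  k1 = f(0.000000, 1.520000) = 2.026400
  k2 = f(0.430000, 2.391352) = 2.117661
  u ← 1.520000 + (0.43/2)·(2.026400 + 2.117661) = 2.410973
s=0.430000, u=2.410973:
  k1 = f(0.430000, 2.410973) = 2.128845
  k2 = f(0.860000, 3.326377) = 2.386903
  u ← 2.410973 + (0.43/2)·(2.128845 + 2.386903) = 3.381859
s=0.860000, u=3.381859:
  k1 = f(0.860000, 3.381859) = 2.418528
  k2 = f(1.290000, 4.421826) = 2.839755
  u ← 3.381859 + (0.43/2)·(2.418528 + 2.839755) = 4.512390
u(1.29) ≈ 4.5124

4.5124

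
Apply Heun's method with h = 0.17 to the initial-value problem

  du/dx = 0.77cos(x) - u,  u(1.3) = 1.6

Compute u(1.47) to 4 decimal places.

Heun: k1 = f(x_n, u_n); k2 = f(x_n + h, u_n + h·k1); u_{n+1} = u_n + (h/2)·(k1 + k2).
x=1.300000, u=1.600000:
  k1 = f(1.300000, 1.600000) = -1.394026
  k2 = f(1.470000, 1.363016) = -1.285534
  u ← 1.600000 + (0.17/2)·(-1.394026 + (-1.285534)) = 1.372237
u(1.47) ≈ 1.3722

1.3722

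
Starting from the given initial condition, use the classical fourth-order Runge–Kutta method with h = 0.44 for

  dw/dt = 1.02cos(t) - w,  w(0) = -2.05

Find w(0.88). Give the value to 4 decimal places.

-0.3444

RK4: k1 = f(t_n, w_n); k2 = f(t_n + h/2, w_n + (h/2)·k1); k3 = f(t_n + h/2, w_n + (h/2)·k2); k4 = f(t_n + h, w_n + h·k3); w_{n+1} = w_n + (h/6)·(k1 + 2k2 + 2k3 + k4).
t=0.000000, w=-2.050000:
  k1 = f(0.000000, -2.050000) = 3.070000
  k2 = f(0.220000, -1.374600) = 2.370015
  k3 = f(0.220000, -1.528597) = 2.524012
  k4 = f(0.440000, -0.939435) = 1.862281
  w ← -2.050000 + (0.44/6)·(k1 + 2k2 + 2k3 + k4) = -0.970509
t=0.440000, w=-0.970509:
  k1 = f(0.440000, -0.970509) = 1.893355
  k2 = f(0.660000, -0.553970) = 1.359763
  k3 = f(0.660000, -0.671361) = 1.477153
  k4 = f(0.880000, -0.320561) = 0.970456
  w ← -0.970509 + (0.44/6)·(k1 + 2k2 + 2k3 + k4) = -0.344415
w(0.88) ≈ -0.3444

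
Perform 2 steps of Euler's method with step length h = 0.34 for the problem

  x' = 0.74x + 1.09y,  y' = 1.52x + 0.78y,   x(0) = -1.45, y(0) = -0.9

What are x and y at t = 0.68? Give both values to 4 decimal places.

Euler on (x,y): x_{n+1} = x_n + h·x', y_{n+1} = y_n + h·y'.
0.000000: (-1.450000, -0.900000); f=(-2.054000, -2.906000) → (-2.148360, -1.888040)
0.340000: (-2.148360, -1.888040); f=(-3.647750, -4.738178) → (-3.388595, -3.499021)
(x(0.68), y(0.68)) ≈ (-3.3886, -3.4990)

-3.3886, -3.4990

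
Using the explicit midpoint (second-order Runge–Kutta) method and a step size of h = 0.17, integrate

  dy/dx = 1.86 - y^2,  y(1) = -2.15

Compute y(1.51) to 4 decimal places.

Midpoint: k1 = f(x_n, y_n); k2 = f(x_n + h/2, y_n + (h/2)·k1); y_{n+1} = y_n + h·k2.
x=1.000000, y=-2.150000:
  k1 = f(1.000000, -2.150000) = -2.762500
  k2 = f(1.085000, -2.384812) = -3.827331
  y ← -2.150000 + 0.17·(-3.827331) = -2.800646
x=1.170000, y=-2.800646:
  k1 = f(1.170000, -2.800646) = -5.983619
  k2 = f(1.255000, -3.309254) = -9.091161
  y ← -2.800646 + 0.17·(-9.091161) = -4.346144
x=1.340000, y=-4.346144:
  k1 = f(1.340000, -4.346144) = -17.028964
  k2 = f(1.425000, -5.793606) = -31.705865
  y ← -4.346144 + 0.17·(-31.705865) = -9.736141
y(1.51) ≈ -9.7361

-9.7361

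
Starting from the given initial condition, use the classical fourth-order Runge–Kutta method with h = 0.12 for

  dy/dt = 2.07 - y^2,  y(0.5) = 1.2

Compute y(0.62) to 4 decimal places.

RK4: k1 = f(t_n, y_n); k2 = f(t_n + h/2, y_n + (h/2)·k1); k3 = f(t_n + h/2, y_n + (h/2)·k2); k4 = f(t_n + h, y_n + h·k3); y_{n+1} = y_n + (h/6)·(k1 + 2k2 + 2k3 + k4).
t=0.500000, y=1.200000:
  k1 = f(0.500000, 1.200000) = 0.630000
  k2 = f(0.560000, 1.237800) = 0.537851
  k3 = f(0.560000, 1.232271) = 0.551508
  k4 = f(0.620000, 1.266181) = 0.466786
  y ← 1.200000 + (0.12/6)·(k1 + 2k2 + 2k3 + k4) = 1.265510
y(0.62) ≈ 1.2655

1.2655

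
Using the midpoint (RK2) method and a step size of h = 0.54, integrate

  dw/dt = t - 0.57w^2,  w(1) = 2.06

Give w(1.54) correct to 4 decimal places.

Midpoint: k1 = f(t_n, w_n); k2 = f(t_n + h/2, w_n + (h/2)·k1); w_{n+1} = w_n + h·k2.
t=1.000000, w=2.060000:
  k1 = f(1.000000, 2.060000) = -1.418852
  k2 = f(1.270000, 1.676910) = -0.332855
  w ← 2.060000 + 0.54·(-0.332855) = 1.880258
w(1.54) ≈ 1.8803

1.8803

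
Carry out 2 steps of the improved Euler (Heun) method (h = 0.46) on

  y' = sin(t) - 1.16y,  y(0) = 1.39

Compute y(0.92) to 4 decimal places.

Heun: k1 = f(t_n, y_n); k2 = f(t_n + h, y_n + h·k1); y_{n+1} = y_n + (h/2)·(k1 + k2).
t=0.000000, y=1.390000:
  k1 = f(0.000000, 1.390000) = -1.612400
  k2 = f(0.460000, 0.648296) = -0.308075
  y ← 1.390000 + (0.46/2)·(-1.612400 + (-0.308075)) = 0.948291
t=0.460000, y=0.948291:
  k1 = f(0.460000, 0.948291) = -0.656069
  k2 = f(0.920000, 0.646499) = 0.045663
  y ← 0.948291 + (0.46/2)·(-0.656069 + 0.045663) = 0.807897
y(0.92) ≈ 0.8079

0.8079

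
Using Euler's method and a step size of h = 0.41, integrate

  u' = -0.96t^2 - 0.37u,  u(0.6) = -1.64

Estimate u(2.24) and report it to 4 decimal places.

Euler: u_{n+1} = u_n + h·f(t_n, u_n).
t=0.600000, u=-1.640000: f=0.261200 → u ← -1.640000 + 0.41·0.261200 = -1.532908
t=1.010000, u=-1.532908: f=-0.412120 → u ← -1.532908 + 0.41·(-0.412120) = -1.701877
t=1.420000, u=-1.701877: f=-1.306049 → u ← -1.701877 + 0.41·(-1.306049) = -2.237357
t=1.830000, u=-2.237357: f=-2.387122 → u ← -2.237357 + 0.41·(-2.387122) = -3.216077
u(2.24) ≈ -3.2161

-3.2161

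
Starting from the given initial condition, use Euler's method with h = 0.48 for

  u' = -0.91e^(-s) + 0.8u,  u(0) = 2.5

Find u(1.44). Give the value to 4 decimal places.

Euler: u_{n+1} = u_n + h·f(s_n, u_n).
s=0.000000, u=2.500000: f=1.090000 → u ← 2.500000 + 0.48·1.090000 = 3.023200
s=0.480000, u=3.023200: f=1.855467 → u ← 3.023200 + 0.48·1.855467 = 3.913824
s=0.960000, u=3.913824: f=2.782627 → u ← 3.913824 + 0.48·2.782627 = 5.249485
u(1.44) ≈ 5.2495

5.2495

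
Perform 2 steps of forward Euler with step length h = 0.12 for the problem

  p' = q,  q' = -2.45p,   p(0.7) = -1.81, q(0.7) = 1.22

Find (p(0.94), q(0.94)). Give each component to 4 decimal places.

Euler on (p,q): p_{n+1} = p_n + h·p', q_{n+1} = q_n + h·q'.
0.700000: (-1.810000, 1.220000); f=(1.220000, 4.434500) → (-1.663600, 1.752140)
0.820000: (-1.663600, 1.752140); f=(1.752140, 4.075820) → (-1.453343, 2.241238)
(p(0.94), q(0.94)) ≈ (-1.4533, 2.2412)

-1.4533, 2.2412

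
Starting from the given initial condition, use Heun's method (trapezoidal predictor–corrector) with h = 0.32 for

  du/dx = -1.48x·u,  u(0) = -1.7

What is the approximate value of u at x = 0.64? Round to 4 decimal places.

Heun: k1 = f(x_n, u_n); k2 = f(x_n + h, u_n + h·k1); u_{n+1} = u_n + (h/2)·(k1 + k2).
x=0.000000, u=-1.700000:
  k1 = f(0.000000, -1.700000) = 0.000000
  k2 = f(0.320000, -1.700000) = 0.805120
  u ← -1.700000 + (0.32/2)·(0.000000 + 0.805120) = -1.571181
x=0.320000, u=-1.571181:
  k1 = f(0.320000, -1.571181) = 0.744111
  k2 = f(0.640000, -1.333065) = 1.262679
  u ← -1.571181 + (0.32/2)·(0.744111 + 1.262679) = -1.250094
u(0.64) ≈ -1.2501

-1.2501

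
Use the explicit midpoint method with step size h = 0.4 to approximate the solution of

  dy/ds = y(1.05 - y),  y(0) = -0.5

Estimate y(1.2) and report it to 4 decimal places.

Midpoint: k1 = f(s_n, y_n); k2 = f(s_n + h/2, y_n + (h/2)·k1); y_{n+1} = y_n + h·k2.
s=0.000000, y=-0.500000:
  k1 = f(0.000000, -0.500000) = -0.775000
  k2 = f(0.200000, -0.655000) = -1.116775
  y ← -0.500000 + 0.4·(-1.116775) = -0.946710
s=0.400000, y=-0.946710:
  k1 = f(0.400000, -0.946710) = -1.890305
  k2 = f(0.600000, -1.324771) = -3.146028
  y ← -0.946710 + 0.4·(-3.146028) = -2.205121
s=0.800000, y=-2.205121:
  k1 = f(0.800000, -2.205121) = -7.177937
  k2 = f(1.000000, -3.640709) = -17.077503
  y ← -2.205121 + 0.4·(-17.077503) = -9.036122
y(1.2) ≈ -9.0361

-9.0361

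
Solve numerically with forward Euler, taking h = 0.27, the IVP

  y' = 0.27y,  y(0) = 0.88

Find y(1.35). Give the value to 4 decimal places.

1.2511

Euler: y_{n+1} = y_n + h·f(x_n, y_n).
x=0.000000, y=0.880000: f=0.237600 → y ← 0.880000 + 0.27·0.237600 = 0.944152
x=0.270000, y=0.944152: f=0.254921 → y ← 0.944152 + 0.27·0.254921 = 1.012981
x=0.540000, y=1.012981: f=0.273505 → y ← 1.012981 + 0.27·0.273505 = 1.086827
x=0.810000, y=1.086827: f=0.293443 → y ← 1.086827 + 0.27·0.293443 = 1.166057
x=1.080000, y=1.166057: f=0.314835 → y ← 1.166057 + 0.27·0.314835 = 1.251062
y(1.35) ≈ 1.2511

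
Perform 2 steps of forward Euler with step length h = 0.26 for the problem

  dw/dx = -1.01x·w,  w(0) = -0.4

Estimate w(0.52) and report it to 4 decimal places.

Euler: w_{n+1} = w_n + h·f(x_n, w_n).
x=0.000000, w=-0.400000: f=0.000000 → w ← -0.400000 + 0.26·0.000000 = -0.400000
x=0.260000, w=-0.400000: f=0.105040 → w ← -0.400000 + 0.26·0.105040 = -0.372690
w(0.52) ≈ -0.3727

-0.3727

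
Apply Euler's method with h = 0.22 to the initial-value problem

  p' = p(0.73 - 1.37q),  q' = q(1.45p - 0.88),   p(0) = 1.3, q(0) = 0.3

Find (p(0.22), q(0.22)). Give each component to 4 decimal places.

1.3912, 0.3663

Euler on (p,q): p_{n+1} = p_n + h·p', q_{n+1} = q_n + h·q'.
0.000000: (1.300000, 0.300000); f=(0.414700, 0.301500) → (1.391234, 0.366330)
(p(0.22), q(0.22)) ≈ (1.3912, 0.3663)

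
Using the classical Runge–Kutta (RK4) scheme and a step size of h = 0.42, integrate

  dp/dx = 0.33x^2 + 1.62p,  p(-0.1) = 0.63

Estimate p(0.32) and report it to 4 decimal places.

RK4: k1 = f(x_n, p_n); k2 = f(x_n + h/2, p_n + (h/2)·k1); k3 = f(x_n + h/2, p_n + (h/2)·k2); k4 = f(x_n + h, p_n + h·k3); p_{n+1} = p_n + (h/6)·(k1 + 2k2 + 2k3 + k4).
x=-0.100000, p=0.630000:
  k1 = f(-0.100000, 0.630000) = 1.023900
  k2 = f(0.110000, 0.845019) = 1.372924
  k3 = f(0.110000, 0.918314) = 1.491662
  k4 = f(0.320000, 1.256498) = 2.069319
  p ← 0.630000 + (0.42/6)·(k1 + 2k2 + 2k3 + k4) = 1.247567
p(0.32) ≈ 1.2476

1.2476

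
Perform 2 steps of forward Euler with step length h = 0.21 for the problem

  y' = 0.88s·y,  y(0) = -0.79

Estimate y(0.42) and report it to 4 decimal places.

Euler: y_{n+1} = y_n + h·f(s_n, y_n).
s=0.000000, y=-0.790000: f=0.000000 → y ← -0.790000 + 0.21·0.000000 = -0.790000
s=0.210000, y=-0.790000: f=-0.145992 → y ← -0.790000 + 0.21·(-0.145992) = -0.820658
y(0.42) ≈ -0.8207

-0.8207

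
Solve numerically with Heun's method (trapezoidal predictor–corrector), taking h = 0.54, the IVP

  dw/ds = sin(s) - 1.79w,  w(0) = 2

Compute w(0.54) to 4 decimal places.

Heun: k1 = f(s_n, w_n); k2 = f(s_n + h, w_n + h·k1); w_{n+1} = w_n + (h/2)·(k1 + k2).
s=0.000000, w=2.000000:
  k1 = f(0.000000, 2.000000) = -3.580000
  k2 = f(0.540000, 0.066800) = 0.394564
  w ← 2.000000 + (0.54/2)·(-3.580000 + 0.394564) = 1.139932
w(0.54) ≈ 1.1399

1.1399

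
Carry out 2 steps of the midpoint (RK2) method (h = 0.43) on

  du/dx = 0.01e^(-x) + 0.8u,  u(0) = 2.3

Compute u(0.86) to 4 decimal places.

Midpoint: k1 = f(x_n, u_n); k2 = f(x_n + h/2, u_n + (h/2)·k1); u_{n+1} = u_n + h·k2.
x=0.000000, u=2.300000:
  k1 = f(0.000000, 2.300000) = 1.850000
  k2 = f(0.215000, 2.697750) = 2.166265
  u ← 2.300000 + 0.43·2.166265 = 3.231494
x=0.430000, u=3.231494:
  k1 = f(0.430000, 3.231494) = 2.591700
  k2 = f(0.645000, 3.788710) = 3.036214
  u ← 3.231494 + 0.43·3.036214 = 4.537066
u(0.86) ≈ 4.5371

4.5371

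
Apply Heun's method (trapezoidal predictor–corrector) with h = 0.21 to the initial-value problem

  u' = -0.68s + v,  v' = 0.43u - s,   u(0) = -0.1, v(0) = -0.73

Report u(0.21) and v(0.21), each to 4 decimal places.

Heun on (u,v): k1 = f(s_n, state_n); k2 = f(s_n + h, state_n + h·k1); state_{n+1} = state_n + (h/2)·(k1 + k2).
0.000000: (-0.100000, -0.730000)
  k1 = (-0.730000, -0.043000)
  predictor → (-0.253300, -0.739030)
  k2 = (-0.881830, -0.318919)
  → (-0.269242, -0.768001)
(u(0.21), v(0.21)) ≈ (-0.2692, -0.7680)

-0.2692, -0.7680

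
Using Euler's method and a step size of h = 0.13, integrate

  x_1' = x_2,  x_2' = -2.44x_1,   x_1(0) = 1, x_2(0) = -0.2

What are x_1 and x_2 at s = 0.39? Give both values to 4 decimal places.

0.7994, -1.1138

Euler on (x_1,x_2): x_1_{n+1} = x_1_n + h·x_1', x_2_{n+1} = x_2_n + h·x_2'.
0.000000: (1.000000, -0.200000); f=(-0.200000, -2.440000) → (0.974000, -0.517200)
0.130000: (0.974000, -0.517200); f=(-0.517200, -2.376560) → (0.906764, -0.826153)
0.260000: (0.906764, -0.826153); f=(-0.826153, -2.212504) → (0.799364, -1.113778)
(x_1(0.39), x_2(0.39)) ≈ (0.7994, -1.1138)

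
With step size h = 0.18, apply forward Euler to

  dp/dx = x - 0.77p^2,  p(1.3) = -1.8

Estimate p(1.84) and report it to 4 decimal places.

Euler: p_{n+1} = p_n + h·f(x_n, p_n).
x=1.300000, p=-1.800000: f=-1.194800 → p ← -1.800000 + 0.18·(-1.194800) = -2.015064
x=1.480000, p=-2.015064: f=-1.646572 → p ← -2.015064 + 0.18·(-1.646572) = -2.311447
x=1.660000, p=-2.311447: f=-2.453946 → p ← -2.311447 + 0.18·(-2.453946) = -2.753157
p(1.84) ≈ -2.7532

-2.7532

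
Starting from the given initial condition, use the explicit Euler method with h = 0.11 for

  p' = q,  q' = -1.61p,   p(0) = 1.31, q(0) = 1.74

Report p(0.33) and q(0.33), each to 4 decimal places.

Euler on (p,q): p_{n+1} = p_n + h·p', q_{n+1} = q_n + h·q'.
0.000000: (1.310000, 1.740000); f=(1.740000, -2.109100) → (1.501400, 1.507999)
0.110000: (1.501400, 1.507999); f=(1.507999, -2.417254) → (1.667280, 1.242101)
0.220000: (1.667280, 1.242101); f=(1.242101, -2.684321) → (1.803911, 0.946826)
(p(0.33), q(0.33)) ≈ (1.8039, 0.9468)

1.8039, 0.9468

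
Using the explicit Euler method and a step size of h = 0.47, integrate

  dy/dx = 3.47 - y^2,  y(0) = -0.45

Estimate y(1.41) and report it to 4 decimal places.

1.5954

Euler: y_{n+1} = y_n + h·f(x_n, y_n).
x=0.000000, y=-0.450000: f=3.267500 → y ← -0.450000 + 0.47·3.267500 = 1.085725
x=0.470000, y=1.085725: f=2.291201 → y ← 1.085725 + 0.47·2.291201 = 2.162590
x=0.940000, y=2.162590: f=-1.206794 → y ← 2.162590 + 0.47·(-1.206794) = 1.595397
y(1.41) ≈ 1.5954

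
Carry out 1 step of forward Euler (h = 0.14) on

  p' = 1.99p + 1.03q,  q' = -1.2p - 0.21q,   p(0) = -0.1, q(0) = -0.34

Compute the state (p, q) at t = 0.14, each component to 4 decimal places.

-0.1769, -0.3132

Euler on (p,q): p_{n+1} = p_n + h·p', q_{n+1} = q_n + h·q'.
0.000000: (-0.100000, -0.340000); f=(-0.549200, 0.191400) → (-0.176888, -0.313204)
(p(0.14), q(0.14)) ≈ (-0.1769, -0.3132)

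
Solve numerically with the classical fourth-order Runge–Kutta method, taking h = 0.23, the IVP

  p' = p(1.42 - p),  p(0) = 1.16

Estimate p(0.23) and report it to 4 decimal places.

RK4: k1 = f(s_n, p_n); k2 = f(s_n + h/2, p_n + (h/2)·k1); k3 = f(s_n + h/2, p_n + (h/2)·k2); k4 = f(s_n + h, p_n + h·k3); p_{n+1} = p_n + (h/6)·(k1 + 2k2 + 2k3 + k4).
s=0.000000, p=1.160000:
  k1 = f(0.000000, 1.160000) = 0.301600
  k2 = f(0.115000, 1.194684) = 0.269181
  k3 = f(0.115000, 1.190956) = 0.272781
  k4 = f(0.230000, 1.222740) = 0.241198
  p ← 1.160000 + (0.23/6)·(k1 + 2k2 + 2k3 + k4) = 1.222358
p(0.23) ≈ 1.2224

1.2224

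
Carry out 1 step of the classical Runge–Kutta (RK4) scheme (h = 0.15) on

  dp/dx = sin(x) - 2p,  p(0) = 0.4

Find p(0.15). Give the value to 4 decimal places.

RK4: k1 = f(x_n, p_n); k2 = f(x_n + h/2, p_n + (h/2)·k1); k3 = f(x_n + h/2, p_n + (h/2)·k2); k4 = f(x_n + h, p_n + h·k3); p_{n+1} = p_n + (h/6)·(k1 + 2k2 + 2k3 + k4).
x=0.000000, p=0.400000:
  k1 = f(0.000000, 0.400000) = -0.800000
  k2 = f(0.075000, 0.340000) = -0.605070
  k3 = f(0.075000, 0.354620) = -0.634310
  k4 = f(0.150000, 0.304854) = -0.460269
  p ← 0.400000 + (0.15/6)·(k1 + 2k2 + 2k3 + k4) = 0.306524
p(0.15) ≈ 0.3065

0.3065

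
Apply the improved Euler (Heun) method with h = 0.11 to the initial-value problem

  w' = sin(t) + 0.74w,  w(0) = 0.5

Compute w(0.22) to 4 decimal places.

0.6134

Heun: k1 = f(t_n, w_n); k2 = f(t_n + h, w_n + h·k1); w_{n+1} = w_n + (h/2)·(k1 + k2).
t=0.000000, w=0.500000:
  k1 = f(0.000000, 0.500000) = 0.370000
  k2 = f(0.110000, 0.540700) = 0.509896
  w ← 0.500000 + (0.11/2)·(0.370000 + 0.509896) = 0.548394
t=0.110000, w=0.548394:
  k1 = f(0.110000, 0.548394) = 0.515590
  k2 = f(0.220000, 0.605109) = 0.666010
  w ← 0.548394 + (0.11/2)·(0.515590 + 0.666010) = 0.613382
w(0.22) ≈ 0.6134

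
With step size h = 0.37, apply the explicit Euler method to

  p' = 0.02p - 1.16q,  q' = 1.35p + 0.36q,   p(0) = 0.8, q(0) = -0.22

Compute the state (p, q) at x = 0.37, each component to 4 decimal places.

0.9003, 0.1503

Euler on (p,q): p_{n+1} = p_n + h·p', q_{n+1} = q_n + h·q'.
0.000000: (0.800000, -0.220000); f=(0.271200, 1.000800) → (0.900344, 0.150296)
(p(0.37), q(0.37)) ≈ (0.9003, 0.1503)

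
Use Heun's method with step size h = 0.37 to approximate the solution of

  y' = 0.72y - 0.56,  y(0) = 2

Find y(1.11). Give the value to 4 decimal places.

Heun: k1 = f(x_n, y_n); k2 = f(x_n + h, y_n + h·k1); y_{n+1} = y_n + (h/2)·(k1 + k2).
x=0.000000, y=2.000000:
  k1 = f(0.000000, 2.000000) = 0.880000
  k2 = f(0.370000, 2.325600) = 1.114432
  y ← 2.000000 + (0.37/2)·(0.880000 + 1.114432) = 2.368970
x=0.370000, y=2.368970:
  k1 = f(0.370000, 2.368970) = 1.145658
  k2 = f(0.740000, 2.792864) = 1.450862
  y ← 2.368970 + (0.37/2)·(1.145658 + 1.450862) = 2.849326
x=0.740000, y=2.849326:
  k1 = f(0.740000, 2.849326) = 1.491515
  k2 = f(1.110000, 3.401187) = 1.888854
  y ← 2.849326 + (0.37/2)·(1.491515 + 1.888854) = 3.474694
y(1.11) ≈ 3.4747

3.4747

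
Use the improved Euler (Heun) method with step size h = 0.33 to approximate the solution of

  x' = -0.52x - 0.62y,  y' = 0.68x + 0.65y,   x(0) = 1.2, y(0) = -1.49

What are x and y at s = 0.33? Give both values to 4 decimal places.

Heun on (x,y): k1 = f(s_n, state_n); k2 = f(s_n + h, state_n + h·k1); state_{n+1} = state_n + (h/2)·(k1 + k2).
0.000000: (1.200000, -1.490000)
  k1 = (0.299800, -0.152500)
  predictor → (1.298934, -1.540325)
  k2 = (0.279556, -0.117936)
  → (1.295594, -1.534622)
(x(0.33), y(0.33)) ≈ (1.2956, -1.5346)

1.2956, -1.5346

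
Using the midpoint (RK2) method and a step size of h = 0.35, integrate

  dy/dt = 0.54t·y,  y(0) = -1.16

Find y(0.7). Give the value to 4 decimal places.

-1.3212

Midpoint: k1 = f(t_n, y_n); k2 = f(t_n + h/2, y_n + (h/2)·k1); y_{n+1} = y_n + h·k2.
t=0.000000, y=-1.160000:
  k1 = f(0.000000, -1.160000) = 0.000000
  k2 = f(0.175000, -1.160000) = -0.109620
  y ← -1.160000 + 0.35·(-0.109620) = -1.198367
t=0.350000, y=-1.198367:
  k1 = f(0.350000, -1.198367) = -0.226491
  k2 = f(0.525000, -1.238003) = -0.350974
  y ← -1.198367 + 0.35·(-0.350974) = -1.321208
y(0.7) ≈ -1.3212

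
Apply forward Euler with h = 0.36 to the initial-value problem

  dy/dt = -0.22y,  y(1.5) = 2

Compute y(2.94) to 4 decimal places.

Euler: y_{n+1} = y_n + h·f(t_n, y_n).
t=1.500000, y=2.000000: f=-0.440000 → y ← 2.000000 + 0.36·(-0.440000) = 1.841600
t=1.860000, y=1.841600: f=-0.405152 → y ← 1.841600 + 0.36·(-0.405152) = 1.695745
t=2.220000, y=1.695745: f=-0.373064 → y ← 1.695745 + 0.36·(-0.373064) = 1.561442
t=2.580000, y=1.561442: f=-0.343517 → y ← 1.561442 + 0.36·(-0.343517) = 1.437776
y(2.94) ≈ 1.4378

1.4378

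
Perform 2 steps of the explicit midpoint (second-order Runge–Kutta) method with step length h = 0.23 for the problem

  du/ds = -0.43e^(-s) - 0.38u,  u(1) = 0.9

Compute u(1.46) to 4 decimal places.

Midpoint: k1 = f(s_n, u_n); k2 = f(s_n + h/2, u_n + (h/2)·k1); u_{n+1} = u_n + h·k2.
s=1.000000, u=0.900000:
  k1 = f(1.000000, 0.900000) = -0.500188
  k2 = f(1.115000, 0.842478) = -0.461145
  u ← 0.900000 + 0.23·(-0.461145) = 0.793937
s=1.230000, u=0.793937:
  k1 = f(1.230000, 0.793937) = -0.427382
  k2 = f(1.345000, 0.744788) = -0.395051
  u ← 0.793937 + 0.23·(-0.395051) = 0.703075
u(1.46) ≈ 0.7031

0.7031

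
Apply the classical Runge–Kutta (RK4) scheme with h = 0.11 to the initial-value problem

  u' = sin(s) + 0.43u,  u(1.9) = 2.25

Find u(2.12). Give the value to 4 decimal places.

2.6818

RK4: k1 = f(s_n, u_n); k2 = f(s_n + h/2, u_n + (h/2)·k1); k3 = f(s_n + h/2, u_n + (h/2)·k2); k4 = f(s_n + h, u_n + h·k3); u_{n+1} = u_n + (h/6)·(k1 + 2k2 + 2k3 + k4).
s=1.900000, u=2.250000:
  k1 = f(1.900000, 2.250000) = 1.913800
  k2 = f(1.955000, 2.355259) = 1.939859
  k3 = f(1.955000, 2.356692) = 1.940475
  k4 = f(2.010000, 2.463452) = 1.964375
  u ← 2.250000 + (0.11/6)·(k1 + 2k2 + 2k3 + k4) = 2.463379
s=2.010000, u=2.463379:
  k1 = f(2.010000, 2.463379) = 1.964343
  k2 = f(2.065000, 2.571418) = 1.986056
  k3 = f(2.065000, 2.572612) = 1.986570
  k4 = f(2.120000, 2.681901) = 2.006158
  u ← 2.463379 + (0.11/6)·(k1 + 2k2 + 2k3 + k4) = 2.681834
u(2.12) ≈ 2.6818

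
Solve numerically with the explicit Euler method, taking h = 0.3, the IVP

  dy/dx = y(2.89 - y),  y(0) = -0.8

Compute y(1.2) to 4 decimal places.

Euler: y_{n+1} = y_n + h·f(x_n, y_n).
x=0.000000, y=-0.800000: f=-2.952000 → y ← -0.800000 + 0.3·(-2.952000) = -1.685600
x=0.300000, y=-1.685600: f=-7.712631 → y ← -1.685600 + 0.3·(-7.712631) = -3.999389
x=0.600000, y=-3.999389: f=-27.553351 → y ← -3.999389 + 0.3·(-27.553351) = -12.265395
x=0.900000, y=-12.265395: f=-185.886898 → y ← -12.265395 + 0.3·(-185.886898) = -68.031464
y(1.2) ≈ -68.0315

-68.0315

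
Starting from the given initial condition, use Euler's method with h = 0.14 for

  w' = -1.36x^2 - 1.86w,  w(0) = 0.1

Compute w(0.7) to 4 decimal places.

Euler: w_{n+1} = w_n + h·f(x_n, w_n).
x=0.000000, w=0.100000: f=-0.186000 → w ← 0.100000 + 0.14·(-0.186000) = 0.073960
x=0.140000, w=0.073960: f=-0.164222 → w ← 0.073960 + 0.14·(-0.164222) = 0.050969
x=0.280000, w=0.050969: f=-0.201426 → w ← 0.050969 + 0.14·(-0.201426) = 0.022769
x=0.420000, w=0.022769: f=-0.282255 → w ← 0.022769 + 0.14·(-0.282255) = -0.016746
x=0.560000, w=-0.016746: f=-0.395348 → w ← -0.016746 + 0.14·(-0.395348) = -0.072095
w(0.7) ≈ -0.0721

-0.0721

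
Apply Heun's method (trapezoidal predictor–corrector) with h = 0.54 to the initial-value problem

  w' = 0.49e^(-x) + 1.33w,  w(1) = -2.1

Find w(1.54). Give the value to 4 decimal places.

Heun: k1 = f(x_n, w_n); k2 = f(x_n + h, w_n + h·k1); w_{n+1} = w_n + (h/2)·(k1 + k2).
x=1.000000, w=-2.100000:
  k1 = f(1.000000, -2.100000) = -2.612739
  k2 = f(1.540000, -3.510879) = -4.564422
  w ← -2.100000 + (0.54/2)·(-2.612739 + (-4.564422)) = -4.037834
w(1.54) ≈ -4.0378

-4.0378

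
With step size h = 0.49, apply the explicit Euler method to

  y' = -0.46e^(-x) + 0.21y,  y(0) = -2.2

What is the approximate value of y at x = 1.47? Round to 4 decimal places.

-3.4625

Euler: y_{n+1} = y_n + h·f(x_n, y_n).
x=0.000000, y=-2.200000: f=-0.922000 → y ← -2.200000 + 0.49·(-0.922000) = -2.651780
x=0.490000, y=-2.651780: f=-0.838682 → y ← -2.651780 + 0.49·(-0.838682) = -3.062734
x=0.980000, y=-3.062734: f=-0.815817 → y ← -3.062734 + 0.49·(-0.815817) = -3.462485
y(1.47) ≈ -3.4625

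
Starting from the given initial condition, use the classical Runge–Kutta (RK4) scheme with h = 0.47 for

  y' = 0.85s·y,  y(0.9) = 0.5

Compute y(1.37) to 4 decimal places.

RK4: k1 = f(s_n, y_n); k2 = f(s_n + h/2, y_n + (h/2)·k1); k3 = f(s_n + h/2, y_n + (h/2)·k2); k4 = f(s_n + h, y_n + h·k3); y_{n+1} = y_n + (h/6)·(k1 + 2k2 + 2k3 + k4).
s=0.900000, y=0.500000:
  k1 = f(0.900000, 0.500000) = 0.382500
  k2 = f(1.135000, 0.589888) = 0.569094
  k3 = f(1.135000, 0.633737) = 0.611398
  k4 = f(1.370000, 0.787357) = 0.916877
  y ← 0.500000 + (0.47/6)·(k1 + 2k2 + 2k3 + k4) = 0.786728
y(1.37) ≈ 0.7867

0.7867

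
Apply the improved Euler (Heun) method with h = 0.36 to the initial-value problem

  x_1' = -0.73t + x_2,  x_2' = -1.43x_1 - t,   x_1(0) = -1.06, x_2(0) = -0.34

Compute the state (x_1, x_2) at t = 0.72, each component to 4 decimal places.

Heun on (x_1,x_2): k1 = f(t_n, state_n); k2 = f(t_n + h, state_n + h·k1); state_{n+1} = state_n + (h/2)·(k1 + k2).
0.000000: (-1.060000, -0.340000)
  k1 = (-0.340000, 1.515800)
  predictor → (-1.182400, 0.205688)
  k2 = (-0.057112, 1.330832)
  → (-1.131480, 0.172394)
0.360000: (-1.131480, 0.172394)
  k1 = (-0.090406, 1.258017)
  predictor → (-1.164026, 0.625280)
  k2 = (0.099680, 0.944558)
  → (-1.129811, 0.568857)
(x_1(0.72), x_2(0.72)) ≈ (-1.1298, 0.5689)

-1.1298, 0.5689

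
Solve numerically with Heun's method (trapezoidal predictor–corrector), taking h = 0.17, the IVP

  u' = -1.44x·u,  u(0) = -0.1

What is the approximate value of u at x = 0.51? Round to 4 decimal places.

Heun: k1 = f(x_n, u_n); k2 = f(x_n + h, u_n + h·k1); u_{n+1} = u_n + (h/2)·(k1 + k2).
x=0.000000, u=-0.100000:
  k1 = f(0.000000, -0.100000) = 0.000000
  k2 = f(0.170000, -0.100000) = 0.024480
  u ← -0.100000 + (0.17/2)·(0.000000 + 0.024480) = -0.097919
x=0.170000, u=-0.097919:
  k1 = f(0.170000, -0.097919) = 0.023971
  k2 = f(0.340000, -0.093844) = 0.045946
  u ← -0.097919 + (0.17/2)·(0.023971 + 0.045946) = -0.091976
x=0.340000, u=-0.091976:
  k1 = f(0.340000, -0.091976) = 0.045032
  k2 = f(0.510000, -0.084321) = 0.061925
  u ← -0.091976 + (0.17/2)·(0.045032 + 0.061925) = -0.082885
u(0.51) ≈ -0.0829

-0.0829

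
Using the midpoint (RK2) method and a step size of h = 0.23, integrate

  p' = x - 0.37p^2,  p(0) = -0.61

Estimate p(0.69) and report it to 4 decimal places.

-0.4605

Midpoint: k1 = f(x_n, p_n); k2 = f(x_n + h/2, p_n + (h/2)·k1); p_{n+1} = p_n + h·k2.
x=0.000000, p=-0.610000:
  k1 = f(0.000000, -0.610000) = -0.137677
  k2 = f(0.115000, -0.625833) = -0.029917
  p ← -0.610000 + 0.23·(-0.029917) = -0.616881
x=0.230000, p=-0.616881:
  k1 = f(0.230000, -0.616881) = 0.089199
  k2 = f(0.345000, -0.606623) = 0.208843
  p ← -0.616881 + 0.23·0.208843 = -0.568847
x=0.460000, p=-0.568847:
  k1 = f(0.460000, -0.568847) = 0.340273
  k2 = f(0.575000, -0.529716) = 0.471179
  p ← -0.568847 + 0.23·0.471179 = -0.460476
p(0.69) ≈ -0.4605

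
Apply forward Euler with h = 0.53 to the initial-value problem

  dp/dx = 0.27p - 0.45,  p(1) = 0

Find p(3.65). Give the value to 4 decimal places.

Euler: p_{n+1} = p_n + h·f(x_n, p_n).
x=1.000000, p=0.000000: f=-0.450000 → p ← 0.000000 + 0.53·(-0.450000) = -0.238500
x=1.530000, p=-0.238500: f=-0.514395 → p ← -0.238500 + 0.53·(-0.514395) = -0.511129
x=2.060000, p=-0.511129: f=-0.588005 → p ← -0.511129 + 0.53·(-0.588005) = -0.822772
x=2.590000, p=-0.822772: f=-0.672148 → p ← -0.822772 + 0.53·(-0.672148) = -1.179011
x=3.120000, p=-1.179011: f=-0.768333 → p ← -1.179011 + 0.53·(-0.768333) = -1.586227
p(3.65) ≈ -1.5862

-1.5862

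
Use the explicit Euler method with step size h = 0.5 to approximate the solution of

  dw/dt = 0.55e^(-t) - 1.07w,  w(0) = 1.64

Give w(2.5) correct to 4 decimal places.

0.1529

Euler: w_{n+1} = w_n + h·f(t_n, w_n).
t=0.000000, w=1.640000: f=-1.204800 → w ← 1.640000 + 0.5·(-1.204800) = 1.037600
t=0.500000, w=1.037600: f=-0.776640 → w ← 1.037600 + 0.5·(-0.776640) = 0.649280
t=1.000000, w=0.649280: f=-0.492396 → w ← 0.649280 + 0.5·(-0.492396) = 0.403082
t=1.500000, w=0.403082: f=-0.308576 → w ← 0.403082 + 0.5·(-0.308576) = 0.248794
t=2.000000, w=0.248794: f=-0.191775 → w ← 0.248794 + 0.5·(-0.191775) = 0.152906
w(2.5) ≈ 0.1529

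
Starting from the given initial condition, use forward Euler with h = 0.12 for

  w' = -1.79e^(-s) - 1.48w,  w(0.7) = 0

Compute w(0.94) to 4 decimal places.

-0.1823

Euler: w_{n+1} = w_n + h·f(s_n, w_n).
s=0.700000, w=0.000000: f=-0.888888 → w ← 0.000000 + 0.12·(-0.888888) = -0.106667
s=0.820000, w=-0.106667: f=-0.630506 → w ← -0.106667 + 0.12·(-0.630506) = -0.182327
w(0.94) ≈ -0.1823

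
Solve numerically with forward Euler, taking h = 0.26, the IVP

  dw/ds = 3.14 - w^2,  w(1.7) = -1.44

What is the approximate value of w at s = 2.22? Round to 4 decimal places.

Euler: w_{n+1} = w_n + h·f(s_n, w_n).
s=1.700000, w=-1.440000: f=1.066400 → w ← -1.440000 + 0.26·1.066400 = -1.162736
s=1.960000, w=-1.162736: f=1.788045 → w ← -1.162736 + 0.26·1.788045 = -0.697844
w(2.22) ≈ -0.6978

-0.6978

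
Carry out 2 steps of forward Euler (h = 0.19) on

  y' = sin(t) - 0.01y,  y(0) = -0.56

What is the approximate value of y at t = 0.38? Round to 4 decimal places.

-0.5220

Euler: y_{n+1} = y_n + h·f(t_n, y_n).
t=0.000000, y=-0.560000: f=0.005600 → y ← -0.560000 + 0.19·0.005600 = -0.558936
t=0.190000, y=-0.558936: f=0.194448 → y ← -0.558936 + 0.19·0.194448 = -0.521991
y(0.38) ≈ -0.5220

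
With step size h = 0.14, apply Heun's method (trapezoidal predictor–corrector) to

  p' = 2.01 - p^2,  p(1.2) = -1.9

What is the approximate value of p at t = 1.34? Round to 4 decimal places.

Heun: k1 = f(t_n, p_n); k2 = f(t_n + h, p_n + h·k1); p_{n+1} = p_n + (h/2)·(k1 + k2).
t=1.200000, p=-1.900000:
  k1 = f(1.200000, -1.900000) = -1.600000
  k2 = f(1.340000, -2.124000) = -2.501376
  p ← -1.900000 + (0.14/2)·(-1.600000 + (-2.501376)) = -2.187096
p(1.34) ≈ -2.1871

-2.1871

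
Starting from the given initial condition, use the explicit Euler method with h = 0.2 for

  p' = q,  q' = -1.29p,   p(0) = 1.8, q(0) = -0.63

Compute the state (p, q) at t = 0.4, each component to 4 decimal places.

Euler on (p,q): p_{n+1} = p_n + h·p', q_{n+1} = q_n + h·q'.
0.000000: (1.800000, -0.630000); f=(-0.630000, -2.322000) → (1.674000, -1.094400)
0.200000: (1.674000, -1.094400); f=(-1.094400, -2.159460) → (1.455120, -1.526292)
(p(0.4), q(0.4)) ≈ (1.4551, -1.5263)

1.4551, -1.5263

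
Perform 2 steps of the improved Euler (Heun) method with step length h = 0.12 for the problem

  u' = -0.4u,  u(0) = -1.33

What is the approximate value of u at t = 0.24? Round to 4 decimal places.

-1.2083

Heun: k1 = f(t_n, u_n); k2 = f(t_n + h, u_n + h·k1); u_{n+1} = u_n + (h/2)·(k1 + k2).
t=0.000000, u=-1.330000:
  k1 = f(0.000000, -1.330000) = 0.532000
  k2 = f(0.120000, -1.266160) = 0.506464
  u ← -1.330000 + (0.12/2)·(0.532000 + 0.506464) = -1.267692
t=0.120000, u=-1.267692:
  k1 = f(0.120000, -1.267692) = 0.507077
  k2 = f(0.240000, -1.206843) = 0.482737
  u ← -1.267692 + (0.12/2)·(0.507077 + 0.482737) = -1.208303
u(0.24) ≈ -1.2083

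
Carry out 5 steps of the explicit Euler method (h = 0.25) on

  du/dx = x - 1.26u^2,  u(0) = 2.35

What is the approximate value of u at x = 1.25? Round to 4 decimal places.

0.7749

Euler: u_{n+1} = u_n + h·f(x_n, u_n).
x=0.000000, u=2.350000: f=-6.958350 → u ← 2.350000 + 0.25·(-6.958350) = 0.610412
x=0.250000, u=0.610412: f=-0.219480 → u ← 0.610412 + 0.25·(-0.219480) = 0.555542
x=0.500000, u=0.555542: f=0.111129 → u ← 0.555542 + 0.25·0.111129 = 0.583325
x=0.750000, u=0.583325: f=0.321263 → u ← 0.583325 + 0.25·0.321263 = 0.663640
x=1.000000, u=0.663640: f=0.445073 → u ← 0.663640 + 0.25·0.445073 = 0.774909
u(1.25) ≈ 0.7749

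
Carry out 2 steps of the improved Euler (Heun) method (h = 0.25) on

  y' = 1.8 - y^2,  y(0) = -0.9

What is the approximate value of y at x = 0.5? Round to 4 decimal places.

Heun: k1 = f(x_n, y_n); k2 = f(x_n + h, y_n + h·k1); y_{n+1} = y_n + (h/2)·(k1 + k2).
x=0.000000, y=-0.900000:
  k1 = f(0.000000, -0.900000) = 0.990000
  k2 = f(0.250000, -0.652500) = 1.374244
  y ← -0.900000 + (0.25/2)·(0.990000 + 1.374244) = -0.604470
x=0.250000, y=-0.604470:
  k1 = f(0.250000, -0.604470) = 1.434617
  k2 = f(0.500000, -0.245815) = 1.739575
  y ← -0.604470 + (0.25/2)·(1.434617 + 1.739575) = -0.207696
y(0.5) ≈ -0.2077

-0.2077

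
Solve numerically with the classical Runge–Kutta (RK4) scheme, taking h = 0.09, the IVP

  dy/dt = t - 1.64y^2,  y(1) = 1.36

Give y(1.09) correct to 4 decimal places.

RK4: k1 = f(t_n, y_n); k2 = f(t_n + h/2, y_n + (h/2)·k1); k3 = f(t_n + h/2, y_n + (h/2)·k2); k4 = f(t_n + h, y_n + h·k3); y_{n+1} = y_n + (h/6)·(k1 + 2k2 + 2k3 + k4).
t=1.000000, y=1.360000:
  k1 = f(1.000000, 1.360000) = -2.033344
  k2 = f(1.045000, 1.268500) = -1.593909
  k3 = f(1.045000, 1.288274) = -1.676826
  k4 = f(1.090000, 1.209086) = -1.307496
  y ← 1.360000 + (0.09/6)·(k1 + 2k2 + 2k3 + k4) = 1.211765
y(1.09) ≈ 1.2118

1.2118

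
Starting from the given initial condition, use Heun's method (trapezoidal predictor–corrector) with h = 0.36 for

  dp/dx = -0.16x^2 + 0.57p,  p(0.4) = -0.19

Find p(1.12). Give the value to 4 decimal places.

-0.3691

Heun: k1 = f(x_n, p_n); k2 = f(x_n + h, p_n + h·k1); p_{n+1} = p_n + (h/2)·(k1 + k2).
x=0.400000, p=-0.190000:
  k1 = f(0.400000, -0.190000) = -0.133900
  k2 = f(0.760000, -0.238204) = -0.228192
  p ← -0.190000 + (0.36/2)·(-0.133900 + (-0.228192)) = -0.255177
x=0.760000, p=-0.255177:
  k1 = f(0.760000, -0.255177) = -0.237867
  k2 = f(1.120000, -0.340809) = -0.394965
  p ← -0.255177 + (0.36/2)·(-0.237867 + (-0.394965)) = -0.369086
p(1.12) ≈ -0.3691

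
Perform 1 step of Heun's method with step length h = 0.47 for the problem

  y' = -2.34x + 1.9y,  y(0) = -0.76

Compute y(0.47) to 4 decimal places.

Heun: k1 = f(x_n, y_n); k2 = f(x_n + h, y_n + h·k1); y_{n+1} = y_n + (h/2)·(k1 + k2).
x=0.000000, y=-0.760000:
  k1 = f(0.000000, -0.760000) = -1.444000
  k2 = f(0.470000, -1.438680) = -3.833292
  y ← -0.760000 + (0.47/2)·(-1.444000 + (-3.833292)) = -2.000164
y(0.47) ≈ -2.0002

-2.0002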